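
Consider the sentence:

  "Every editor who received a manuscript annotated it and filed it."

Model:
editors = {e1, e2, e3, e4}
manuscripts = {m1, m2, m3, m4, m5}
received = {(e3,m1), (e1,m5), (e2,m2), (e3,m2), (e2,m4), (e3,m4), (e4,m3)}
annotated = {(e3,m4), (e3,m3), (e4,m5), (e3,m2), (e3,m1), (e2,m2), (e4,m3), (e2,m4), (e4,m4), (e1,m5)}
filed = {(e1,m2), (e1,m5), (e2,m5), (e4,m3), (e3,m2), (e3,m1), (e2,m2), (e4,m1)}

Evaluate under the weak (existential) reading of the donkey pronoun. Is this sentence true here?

True

"it" takes "a manuscript" as antecedent — a donkey pronoun bound across the clause boundary.
Weak reading: every editor e with some received-manuscript has at least one received-manuscript m such that annotated(e,m) ∧ filed(e,m).
Per editor: e1:✓  e2:✓  e3:✓  e4:✓
Every editor in the restrictor has a witness.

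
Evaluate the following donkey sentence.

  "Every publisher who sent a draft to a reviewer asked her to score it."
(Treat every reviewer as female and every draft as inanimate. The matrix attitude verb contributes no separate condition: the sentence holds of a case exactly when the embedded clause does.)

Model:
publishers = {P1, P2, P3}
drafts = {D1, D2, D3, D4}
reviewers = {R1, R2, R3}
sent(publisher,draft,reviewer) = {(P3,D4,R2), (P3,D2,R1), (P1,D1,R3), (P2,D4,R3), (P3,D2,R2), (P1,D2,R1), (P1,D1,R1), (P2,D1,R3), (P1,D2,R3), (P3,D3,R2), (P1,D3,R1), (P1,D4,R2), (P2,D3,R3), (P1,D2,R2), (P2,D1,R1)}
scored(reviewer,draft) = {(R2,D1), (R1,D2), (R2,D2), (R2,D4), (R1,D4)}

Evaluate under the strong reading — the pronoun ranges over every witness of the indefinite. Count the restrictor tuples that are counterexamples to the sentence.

9

"her" takes "a reviewer" as antecedent and "it" takes "a draft"; both are donkey pronouns co-varying with the restrictor.
Strong reading: for every (p,d,r) with sent(p,d,r), scored(r,d).
Restrictor triples: (P1,D1,R1)→scored(R1,D1) ✗  (P1,D1,R3)→scored(R3,D1) ✗  (P1,D2,R1)→scored(R1,D2) ✓  (P1,D2,R2)→scored(R2,D2) ✓  (P1,D2,R3)→scored(R3,D2) ✗  (P1,D3,R1)→scored(R1,D3) ✗  (P1,D4,R2)→scored(R2,D4) ✓  (P2,D1,R1)→scored(R1,D1) ✗  (P2,D1,R3)→scored(R3,D1) ✗  (P2,D3,R3)→scored(R3,D3) ✗  (P2,D4,R3)→scored(R3,D4) ✗  (P3,D2,R1)→scored(R1,D2) ✓  (P3,D2,R2)→scored(R2,D2) ✓  (P3,D3,R2)→scored(R2,D3) ✗  (P3,D4,R2)→scored(R2,D4) ✓
Counterexamples (restrictor triples failing the scope): 9.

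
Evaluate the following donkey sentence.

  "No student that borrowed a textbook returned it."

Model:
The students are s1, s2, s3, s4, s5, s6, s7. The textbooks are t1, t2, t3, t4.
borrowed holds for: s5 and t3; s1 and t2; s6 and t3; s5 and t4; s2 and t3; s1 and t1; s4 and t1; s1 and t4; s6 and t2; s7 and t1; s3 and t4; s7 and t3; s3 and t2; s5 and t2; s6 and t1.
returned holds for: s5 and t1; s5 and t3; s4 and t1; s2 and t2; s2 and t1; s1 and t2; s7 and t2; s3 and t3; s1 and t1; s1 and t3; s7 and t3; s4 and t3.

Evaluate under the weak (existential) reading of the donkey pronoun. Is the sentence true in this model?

False

"it" takes "a textbook" as antecedent — a donkey pronoun bound across the clause boundary.
Truth condition: for no (s,t) with borrowed(s,t) does returned(s,t) hold.
Restrictor pairs — does the scope hold? (s1,t1):holds  (s1,t2):holds  (s1,t4):fails  (s2,t3):fails  (s3,t2):fails  (s3,t4):fails  (s4,t1):holds  (s5,t2):fails  (s5,t3):holds  (s5,t4):fails  (s6,t1):fails  (s6,t2):fails  (s6,t3):fails  (s7,t1):fails  (s7,t3):holds
Scope holds for 5 pair(s), so the sentence is false.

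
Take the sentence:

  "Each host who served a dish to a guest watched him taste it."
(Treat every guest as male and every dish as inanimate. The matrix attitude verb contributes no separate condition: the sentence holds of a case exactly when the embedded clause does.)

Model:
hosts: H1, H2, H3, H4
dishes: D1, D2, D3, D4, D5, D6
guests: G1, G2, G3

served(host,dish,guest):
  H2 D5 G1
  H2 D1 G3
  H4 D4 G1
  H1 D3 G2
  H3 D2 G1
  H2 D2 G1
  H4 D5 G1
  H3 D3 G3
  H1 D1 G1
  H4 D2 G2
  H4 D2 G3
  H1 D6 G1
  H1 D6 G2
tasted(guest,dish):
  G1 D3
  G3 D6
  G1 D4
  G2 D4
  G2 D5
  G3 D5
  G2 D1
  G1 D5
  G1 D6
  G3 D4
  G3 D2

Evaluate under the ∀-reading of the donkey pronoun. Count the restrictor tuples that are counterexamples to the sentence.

8

"him" takes "a guest" as antecedent and "it" takes "a dish"; both are donkey pronouns co-varying with the restrictor.
Strong reading: for every (h,d,g) with served(h,d,g), tasted(g,d).
Restrictor triples: (H1,D1,G1)→tasted(G1,D1) ✗  (H1,D3,G2)→tasted(G2,D3) ✗  (H1,D6,G1)→tasted(G1,D6) ✓  (H1,D6,G2)→tasted(G2,D6) ✗  (H2,D1,G3)→tasted(G3,D1) ✗  (H2,D2,G1)→tasted(G1,D2) ✗  (H2,D5,G1)→tasted(G1,D5) ✓  (H3,D2,G1)→tasted(G1,D2) ✗  (H3,D3,G3)→tasted(G3,D3) ✗  (H4,D2,G2)→tasted(G2,D2) ✗  (H4,D2,G3)→tasted(G3,D2) ✓  (H4,D4,G1)→tasted(G1,D4) ✓  (H4,D5,G1)→tasted(G1,D5) ✓
Counterexamples (restrictor triples failing the scope): 8.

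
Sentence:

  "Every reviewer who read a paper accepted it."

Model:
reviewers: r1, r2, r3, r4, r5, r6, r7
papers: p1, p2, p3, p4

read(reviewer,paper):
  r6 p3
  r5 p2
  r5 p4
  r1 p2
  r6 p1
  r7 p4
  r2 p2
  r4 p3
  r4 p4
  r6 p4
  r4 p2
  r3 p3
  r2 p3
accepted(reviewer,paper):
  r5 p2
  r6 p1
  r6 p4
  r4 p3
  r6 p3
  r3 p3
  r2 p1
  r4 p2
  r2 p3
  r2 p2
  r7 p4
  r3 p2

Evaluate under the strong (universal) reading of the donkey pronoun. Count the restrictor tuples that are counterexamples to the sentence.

3

"it" takes "a paper" as antecedent — a donkey pronoun bound across the clause boundary.
Strong reading: for every (r,p) with read(r,p), accepted(r,p).
Restrictor pairs: (r1,p2) ✗  (r2,p2) ✓  (r2,p3) ✓  (r3,p3) ✓  (r4,p2) ✓  (r4,p3) ✓  (r4,p4) ✗  (r5,p2) ✓  (r5,p4) ✗  (r6,p1) ✓  (r6,p3) ✓  (r6,p4) ✓  (r7,p4) ✓
Counterexamples (restrictor pairs failing the scope): 3.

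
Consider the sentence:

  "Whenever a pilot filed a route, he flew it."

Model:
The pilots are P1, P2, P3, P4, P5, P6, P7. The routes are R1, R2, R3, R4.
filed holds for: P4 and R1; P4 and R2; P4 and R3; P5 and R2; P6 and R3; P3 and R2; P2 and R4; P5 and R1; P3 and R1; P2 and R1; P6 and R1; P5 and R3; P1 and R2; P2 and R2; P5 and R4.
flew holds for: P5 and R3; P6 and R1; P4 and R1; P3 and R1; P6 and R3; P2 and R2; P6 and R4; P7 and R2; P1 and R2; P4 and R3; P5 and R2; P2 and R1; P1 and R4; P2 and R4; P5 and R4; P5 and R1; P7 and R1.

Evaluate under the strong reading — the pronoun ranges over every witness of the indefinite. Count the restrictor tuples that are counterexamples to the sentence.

2

"it" takes "a route" as antecedent — a donkey pronoun bound across the clause boundary.
Strong reading: for every (p,r) with filed(p,r), flew(p,r).
Restrictor pairs: (P1,R2) ✓  (P2,R1) ✓  (P2,R2) ✓  (P2,R4) ✓  (P3,R1) ✓  (P3,R2) ✗  (P4,R1) ✓  (P4,R2) ✗  (P4,R3) ✓  (P5,R1) ✓  (P5,R2) ✓  (P5,R3) ✓  (P5,R4) ✓  (P6,R1) ✓  (P6,R3) ✓
Counterexamples (restrictor pairs failing the scope): 2.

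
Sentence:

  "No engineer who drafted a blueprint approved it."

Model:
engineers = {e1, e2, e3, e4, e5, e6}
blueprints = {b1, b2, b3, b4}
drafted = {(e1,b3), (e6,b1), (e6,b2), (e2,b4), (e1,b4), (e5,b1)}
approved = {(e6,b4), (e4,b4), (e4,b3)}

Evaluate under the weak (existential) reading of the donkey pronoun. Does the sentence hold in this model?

"it" takes "a blueprint" as antecedent — a donkey pronoun bound across the clause boundary.
Truth condition: for no (e,b) with drafted(e,b) does approved(e,b) hold.
Restrictor pairs — does the scope hold? (e1,b3):fails  (e1,b4):fails  (e2,b4):fails  (e5,b1):fails  (e6,b1):fails  (e6,b2):fails
Scope holds for no restrictor pair, so the sentence is true.

True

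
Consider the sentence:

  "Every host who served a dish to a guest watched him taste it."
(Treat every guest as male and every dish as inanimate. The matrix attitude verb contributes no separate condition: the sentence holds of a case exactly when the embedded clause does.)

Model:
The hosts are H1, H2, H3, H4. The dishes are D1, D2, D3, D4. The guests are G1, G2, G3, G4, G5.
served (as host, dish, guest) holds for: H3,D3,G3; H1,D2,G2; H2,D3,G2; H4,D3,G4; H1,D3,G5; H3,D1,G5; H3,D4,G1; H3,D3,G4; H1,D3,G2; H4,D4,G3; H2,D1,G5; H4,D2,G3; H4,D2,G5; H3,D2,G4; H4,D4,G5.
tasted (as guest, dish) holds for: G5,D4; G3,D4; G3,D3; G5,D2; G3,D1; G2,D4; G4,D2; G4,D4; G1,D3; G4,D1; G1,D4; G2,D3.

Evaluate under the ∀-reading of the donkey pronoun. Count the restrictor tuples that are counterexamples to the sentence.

"him" takes "a guest" as antecedent and "it" takes "a dish"; both are donkey pronouns co-varying with the restrictor.
Strong reading: for every (h,d,g) with served(h,d,g), tasted(g,d).
Restrictor triples: (H1,D2,G2)→tasted(G2,D2) ✗  (H1,D3,G2)→tasted(G2,D3) ✓  (H1,D3,G5)→tasted(G5,D3) ✗  (H2,D1,G5)→tasted(G5,D1) ✗  (H2,D3,G2)→tasted(G2,D3) ✓  (H3,D1,G5)→tasted(G5,D1) ✗  (H3,D2,G4)→tasted(G4,D2) ✓  (H3,D3,G3)→tasted(G3,D3) ✓  (H3,D3,G4)→tasted(G4,D3) ✗  (H3,D4,G1)→tasted(G1,D4) ✓  (H4,D2,G3)→tasted(G3,D2) ✗  (H4,D2,G5)→tasted(G5,D2) ✓  (H4,D3,G4)→tasted(G4,D3) ✗  (H4,D4,G3)→tasted(G3,D4) ✓  (H4,D4,G5)→tasted(G5,D4) ✓
Counterexamples (restrictor triples failing the scope): 7.

7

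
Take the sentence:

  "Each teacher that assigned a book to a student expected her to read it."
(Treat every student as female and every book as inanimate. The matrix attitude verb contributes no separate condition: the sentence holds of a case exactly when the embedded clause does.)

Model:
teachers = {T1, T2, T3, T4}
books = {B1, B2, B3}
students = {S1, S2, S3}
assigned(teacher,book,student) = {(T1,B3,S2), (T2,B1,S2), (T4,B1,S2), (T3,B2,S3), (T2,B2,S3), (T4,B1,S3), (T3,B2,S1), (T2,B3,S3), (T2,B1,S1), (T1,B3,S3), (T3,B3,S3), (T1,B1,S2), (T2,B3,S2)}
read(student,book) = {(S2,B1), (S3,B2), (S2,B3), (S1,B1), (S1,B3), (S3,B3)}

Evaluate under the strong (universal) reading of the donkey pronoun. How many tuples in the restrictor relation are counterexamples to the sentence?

"her" takes "a student" as antecedent and "it" takes "a book"; both are donkey pronouns co-varying with the restrictor.
Strong reading: for every (t,b,s) with assigned(t,b,s), read(s,b).
Restrictor triples: (T1,B1,S2)→read(S2,B1) ✓  (T1,B3,S2)→read(S2,B3) ✓  (T1,B3,S3)→read(S3,B3) ✓  (T2,B1,S1)→read(S1,B1) ✓  (T2,B1,S2)→read(S2,B1) ✓  (T2,B2,S3)→read(S3,B2) ✓  (T2,B3,S2)→read(S2,B3) ✓  (T2,B3,S3)→read(S3,B3) ✓  (T3,B2,S1)→read(S1,B2) ✗  (T3,B2,S3)→read(S3,B2) ✓  (T3,B3,S3)→read(S3,B3) ✓  (T4,B1,S2)→read(S2,B1) ✓  (T4,B1,S3)→read(S3,B1) ✗
Counterexamples (restrictor triples failing the scope): 2.

2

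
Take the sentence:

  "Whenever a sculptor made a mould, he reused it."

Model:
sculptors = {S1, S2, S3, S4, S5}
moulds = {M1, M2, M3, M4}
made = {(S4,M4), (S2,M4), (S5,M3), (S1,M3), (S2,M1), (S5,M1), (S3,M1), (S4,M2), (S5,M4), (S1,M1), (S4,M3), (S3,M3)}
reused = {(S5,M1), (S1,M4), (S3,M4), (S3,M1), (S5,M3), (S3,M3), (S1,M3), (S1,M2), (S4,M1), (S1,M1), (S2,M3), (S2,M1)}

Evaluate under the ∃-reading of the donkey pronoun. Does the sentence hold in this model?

False

"it" takes "a mould" as antecedent — a donkey pronoun bound across the clause boundary.
Weak reading: every sculptor s with some made-mould has at least one made-mould m such that reused(s,m).
Per sculptor: S1:✓  S2:✓  S3:✓  S4:✗  S5:✓
S4 has no witness among its made-moulds.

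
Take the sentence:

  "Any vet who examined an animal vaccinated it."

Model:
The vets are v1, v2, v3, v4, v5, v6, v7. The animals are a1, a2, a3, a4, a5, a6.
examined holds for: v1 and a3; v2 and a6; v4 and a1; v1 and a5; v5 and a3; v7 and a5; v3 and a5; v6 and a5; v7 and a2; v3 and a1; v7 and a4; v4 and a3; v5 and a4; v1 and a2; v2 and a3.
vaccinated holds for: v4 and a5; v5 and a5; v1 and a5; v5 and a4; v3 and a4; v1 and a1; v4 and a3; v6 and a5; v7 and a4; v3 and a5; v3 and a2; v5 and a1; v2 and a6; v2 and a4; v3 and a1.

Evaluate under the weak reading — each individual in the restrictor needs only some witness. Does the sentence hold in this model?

True

"it" takes "an animal" as antecedent — a donkey pronoun bound across the clause boundary.
Weak reading: every vet v with some examined-animal has at least one examined-animal a such that vaccinated(v,a).
Per vet: v1:✓  v2:✓  v3:✓  v4:✓  v5:✓  v6:✓  v7:✓
Every vet in the restrictor has a witness.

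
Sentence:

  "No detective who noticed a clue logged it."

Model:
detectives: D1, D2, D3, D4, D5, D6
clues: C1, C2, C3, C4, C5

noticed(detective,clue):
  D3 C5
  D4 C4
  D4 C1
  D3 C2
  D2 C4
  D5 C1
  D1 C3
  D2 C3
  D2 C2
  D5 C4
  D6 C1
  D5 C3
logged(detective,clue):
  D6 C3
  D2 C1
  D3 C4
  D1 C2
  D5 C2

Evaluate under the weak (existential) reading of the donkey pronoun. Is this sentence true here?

"it" takes "a clue" as antecedent — a donkey pronoun bound across the clause boundary.
Truth condition: for no (d,c) with noticed(d,c) does logged(d,c) hold.
Restrictor pairs — does the scope hold? (D1,C3):fails  (D2,C2):fails  (D2,C3):fails  (D2,C4):fails  (D3,C2):fails  (D3,C5):fails  (D4,C1):fails  (D4,C4):fails  (D5,C1):fails  (D5,C3):fails  (D5,C4):fails  (D6,C1):fails
Scope holds for no restrictor pair, so the sentence is true.

True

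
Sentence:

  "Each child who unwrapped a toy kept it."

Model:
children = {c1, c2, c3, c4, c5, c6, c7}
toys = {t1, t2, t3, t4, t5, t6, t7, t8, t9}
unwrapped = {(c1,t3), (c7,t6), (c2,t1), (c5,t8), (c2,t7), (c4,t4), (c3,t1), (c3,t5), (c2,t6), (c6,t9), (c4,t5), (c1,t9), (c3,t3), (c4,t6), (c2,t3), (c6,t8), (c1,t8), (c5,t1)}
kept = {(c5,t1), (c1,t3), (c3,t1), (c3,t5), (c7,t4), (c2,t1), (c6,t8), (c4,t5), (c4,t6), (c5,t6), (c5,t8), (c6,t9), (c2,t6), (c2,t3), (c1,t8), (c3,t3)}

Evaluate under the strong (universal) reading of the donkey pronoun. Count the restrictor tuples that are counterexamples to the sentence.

4

"it" takes "a toy" as antecedent — a donkey pronoun bound across the clause boundary.
Strong reading: for every (c,t) with unwrapped(c,t), kept(c,t).
Restrictor pairs: (c1,t3) ✓  (c1,t8) ✓  (c1,t9) ✗  (c2,t1) ✓  (c2,t3) ✓  (c2,t6) ✓  (c2,t7) ✗  (c3,t1) ✓  (c3,t3) ✓  (c3,t5) ✓  (c4,t4) ✗  (c4,t5) ✓  (c4,t6) ✓  (c5,t1) ✓  (c5,t8) ✓  (c6,t8) ✓  (c6,t9) ✓  (c7,t6) ✗
Counterexamples (restrictor pairs failing the scope): 4.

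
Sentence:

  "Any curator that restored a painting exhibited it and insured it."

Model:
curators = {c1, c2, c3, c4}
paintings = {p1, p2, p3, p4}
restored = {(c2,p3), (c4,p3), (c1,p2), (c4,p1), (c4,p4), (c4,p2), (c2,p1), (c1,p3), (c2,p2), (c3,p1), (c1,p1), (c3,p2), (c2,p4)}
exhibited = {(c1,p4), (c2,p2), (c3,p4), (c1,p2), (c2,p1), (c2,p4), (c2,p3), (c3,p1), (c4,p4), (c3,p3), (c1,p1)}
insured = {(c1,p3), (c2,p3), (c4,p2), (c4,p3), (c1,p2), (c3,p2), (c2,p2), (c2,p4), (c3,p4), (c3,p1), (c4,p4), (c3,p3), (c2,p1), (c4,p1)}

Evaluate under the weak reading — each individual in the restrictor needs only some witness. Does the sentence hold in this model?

"it" takes "a painting" as antecedent — a donkey pronoun bound across the clause boundary.
Weak reading: every curator c with some restored-painting has at least one restored-painting p such that exhibited(c,p) ∧ insured(c,p).
Per curator: c1:✓  c2:✓  c3:✓  c4:✓
Every curator in the restrictor has a witness.

True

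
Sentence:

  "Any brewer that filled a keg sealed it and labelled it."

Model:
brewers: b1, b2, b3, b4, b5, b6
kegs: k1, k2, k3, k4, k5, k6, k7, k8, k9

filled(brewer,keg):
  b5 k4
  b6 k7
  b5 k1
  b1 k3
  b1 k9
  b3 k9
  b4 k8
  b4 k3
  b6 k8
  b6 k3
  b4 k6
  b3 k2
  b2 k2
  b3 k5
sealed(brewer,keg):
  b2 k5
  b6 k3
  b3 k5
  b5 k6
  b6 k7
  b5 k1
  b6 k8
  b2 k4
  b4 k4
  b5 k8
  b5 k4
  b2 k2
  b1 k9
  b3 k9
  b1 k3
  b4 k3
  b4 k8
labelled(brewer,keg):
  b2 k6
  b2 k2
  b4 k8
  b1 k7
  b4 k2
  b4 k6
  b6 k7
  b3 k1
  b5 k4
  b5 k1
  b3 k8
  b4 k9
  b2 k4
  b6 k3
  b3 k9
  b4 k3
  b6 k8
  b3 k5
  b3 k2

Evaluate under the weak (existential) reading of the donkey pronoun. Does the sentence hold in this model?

False

"it" takes "a keg" as antecedent — a donkey pronoun bound across the clause boundary.
Weak reading: every brewer b with some filled-keg has at least one filled-keg k such that sealed(b,k) ∧ labelled(b,k).
Per brewer: b1:✗  b2:✓  b3:✓  b4:✓  b5:✓  b6:✓
b1 has no witness among its filled-kegs.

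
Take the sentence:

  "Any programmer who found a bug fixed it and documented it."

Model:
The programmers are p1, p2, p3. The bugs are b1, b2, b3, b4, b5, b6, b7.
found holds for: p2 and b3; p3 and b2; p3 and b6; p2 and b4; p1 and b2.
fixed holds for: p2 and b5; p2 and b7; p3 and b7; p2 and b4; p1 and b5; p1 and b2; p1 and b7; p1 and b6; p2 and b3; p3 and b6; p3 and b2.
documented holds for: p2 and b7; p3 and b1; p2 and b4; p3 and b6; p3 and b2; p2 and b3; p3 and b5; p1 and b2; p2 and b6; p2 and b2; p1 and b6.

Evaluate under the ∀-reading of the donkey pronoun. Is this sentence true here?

True

"it" takes "a bug" as antecedent — a donkey pronoun bound across the clause boundary.
Strong reading: for every (p,b) with found(p,b), fixed(p,b) ∧ documented(p,b).
Restrictor pairs: (p1,b2) ✓  (p2,b3) ✓  (p2,b4) ✓  (p3,b2) ✓  (p3,b6) ✓
Every restrictor pair satisfies the scope.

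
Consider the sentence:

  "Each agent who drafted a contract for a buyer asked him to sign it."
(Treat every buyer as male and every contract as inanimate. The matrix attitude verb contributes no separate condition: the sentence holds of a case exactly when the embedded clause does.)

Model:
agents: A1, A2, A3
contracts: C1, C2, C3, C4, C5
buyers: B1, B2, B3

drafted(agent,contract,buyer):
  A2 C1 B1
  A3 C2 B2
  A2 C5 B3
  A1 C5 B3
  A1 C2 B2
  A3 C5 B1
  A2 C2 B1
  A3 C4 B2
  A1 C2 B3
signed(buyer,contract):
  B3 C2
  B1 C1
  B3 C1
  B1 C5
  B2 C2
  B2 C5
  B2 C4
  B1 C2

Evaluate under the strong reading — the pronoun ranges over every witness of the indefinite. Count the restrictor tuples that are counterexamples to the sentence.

"him" takes "a buyer" as antecedent and "it" takes "a contract"; both are donkey pronouns co-varying with the restrictor.
Strong reading: for every (a,c,b) with drafted(a,c,b), signed(b,c).
Restrictor triples: (A1,C2,B2)→signed(B2,C2) ✓  (A1,C2,B3)→signed(B3,C2) ✓  (A1,C5,B3)→signed(B3,C5) ✗  (A2,C1,B1)→signed(B1,C1) ✓  (A2,C2,B1)→signed(B1,C2) ✓  (A2,C5,B3)→signed(B3,C5) ✗  (A3,C2,B2)→signed(B2,C2) ✓  (A3,C4,B2)→signed(B2,C4) ✓  (A3,C5,B1)→signed(B1,C5) ✓
Counterexamples (restrictor triples failing the scope): 2.

2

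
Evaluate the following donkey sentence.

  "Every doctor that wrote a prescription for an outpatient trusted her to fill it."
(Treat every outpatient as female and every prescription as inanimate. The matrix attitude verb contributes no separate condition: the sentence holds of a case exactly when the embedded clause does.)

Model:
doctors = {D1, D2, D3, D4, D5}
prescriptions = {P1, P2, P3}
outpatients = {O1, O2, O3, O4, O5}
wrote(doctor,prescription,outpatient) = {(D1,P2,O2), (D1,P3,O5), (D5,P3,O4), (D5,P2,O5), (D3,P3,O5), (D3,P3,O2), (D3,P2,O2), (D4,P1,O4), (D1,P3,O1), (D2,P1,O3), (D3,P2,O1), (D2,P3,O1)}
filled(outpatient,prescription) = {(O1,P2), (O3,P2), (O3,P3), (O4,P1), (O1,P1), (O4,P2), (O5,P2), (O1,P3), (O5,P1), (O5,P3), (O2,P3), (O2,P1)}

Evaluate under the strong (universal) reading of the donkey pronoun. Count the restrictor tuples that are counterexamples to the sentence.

"her" takes "an outpatient" as antecedent and "it" takes "a prescription"; both are donkey pronouns co-varying with the restrictor.
Strong reading: for every (d,p,o) with wrote(d,p,o), filled(o,p).
Restrictor triples: (D1,P2,O2)→filled(O2,P2) ✗  (D1,P3,O1)→filled(O1,P3) ✓  (D1,P3,O5)→filled(O5,P3) ✓  (D2,P1,O3)→filled(O3,P1) ✗  (D2,P3,O1)→filled(O1,P3) ✓  (D3,P2,O1)→filled(O1,P2) ✓  (D3,P2,O2)→filled(O2,P2) ✗  (D3,P3,O2)→filled(O2,P3) ✓  (D3,P3,O5)→filled(O5,P3) ✓  (D4,P1,O4)→filled(O4,P1) ✓  (D5,P2,O5)→filled(O5,P2) ✓  (D5,P3,O4)→filled(O4,P3) ✗
Counterexamples (restrictor triples failing the scope): 4.

4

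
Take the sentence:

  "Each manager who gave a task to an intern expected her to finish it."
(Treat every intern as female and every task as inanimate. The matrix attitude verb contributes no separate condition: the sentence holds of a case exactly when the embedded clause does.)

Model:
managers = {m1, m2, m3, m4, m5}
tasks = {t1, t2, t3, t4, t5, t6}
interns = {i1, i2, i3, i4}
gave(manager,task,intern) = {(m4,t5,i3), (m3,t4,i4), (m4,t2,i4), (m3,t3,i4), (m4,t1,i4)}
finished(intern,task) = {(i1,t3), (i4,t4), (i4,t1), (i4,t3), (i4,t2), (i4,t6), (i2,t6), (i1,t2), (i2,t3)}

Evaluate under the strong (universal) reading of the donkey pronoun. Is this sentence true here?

False

"her" takes "an intern" as antecedent and "it" takes "a task"; both are donkey pronouns co-varying with the restrictor.
Strong reading: for every (m,t,i) with gave(m,t,i), finished(i,t).
Restrictor triples: (m3,t3,i4)→finished(i4,t3) ✓  (m3,t4,i4)→finished(i4,t4) ✓  (m4,t1,i4)→finished(i4,t1) ✓  (m4,t2,i4)→finished(i4,t2) ✓  (m4,t5,i3)→finished(i3,t5) ✗
Counterexample: (m4,t5,i3) — finished(i3,t5) does not hold.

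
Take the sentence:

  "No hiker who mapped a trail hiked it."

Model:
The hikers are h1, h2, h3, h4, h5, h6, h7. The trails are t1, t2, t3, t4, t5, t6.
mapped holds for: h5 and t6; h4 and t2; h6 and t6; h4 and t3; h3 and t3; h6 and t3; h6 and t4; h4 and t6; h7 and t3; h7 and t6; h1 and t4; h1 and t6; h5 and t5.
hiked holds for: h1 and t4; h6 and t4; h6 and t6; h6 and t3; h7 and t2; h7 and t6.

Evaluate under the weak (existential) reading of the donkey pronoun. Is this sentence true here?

False

"it" takes "a trail" as antecedent — a donkey pronoun bound across the clause boundary.
Truth condition: for no (h,t) with mapped(h,t) does hiked(h,t) hold.
Restrictor pairs — does the scope hold? (h1,t4):holds  (h1,t6):fails  (h3,t3):fails  (h4,t2):fails  (h4,t3):fails  (h4,t6):fails  (h5,t5):fails  (h5,t6):fails  (h6,t3):holds  (h6,t4):holds  (h6,t6):holds  (h7,t3):fails  (h7,t6):holds
Scope holds for 5 pair(s), so the sentence is false.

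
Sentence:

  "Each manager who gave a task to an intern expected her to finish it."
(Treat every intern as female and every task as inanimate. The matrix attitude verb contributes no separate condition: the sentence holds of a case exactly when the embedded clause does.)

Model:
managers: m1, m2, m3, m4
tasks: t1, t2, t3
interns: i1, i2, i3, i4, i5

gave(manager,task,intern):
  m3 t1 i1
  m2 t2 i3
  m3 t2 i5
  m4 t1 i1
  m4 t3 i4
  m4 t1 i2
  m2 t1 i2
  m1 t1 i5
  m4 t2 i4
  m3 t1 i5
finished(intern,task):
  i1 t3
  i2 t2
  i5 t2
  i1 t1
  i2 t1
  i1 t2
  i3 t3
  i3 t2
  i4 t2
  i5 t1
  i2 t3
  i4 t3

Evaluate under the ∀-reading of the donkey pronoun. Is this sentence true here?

"her" takes "an intern" as antecedent and "it" takes "a task"; both are donkey pronouns co-varying with the restrictor.
Strong reading: for every (m,t,i) with gave(m,t,i), finished(i,t).
Restrictor triples: (m1,t1,i5)→finished(i5,t1) ✓  (m2,t1,i2)→finished(i2,t1) ✓  (m2,t2,i3)→finished(i3,t2) ✓  (m3,t1,i1)→finished(i1,t1) ✓  (m3,t1,i5)→finished(i5,t1) ✓  (m3,t2,i5)→finished(i5,t2) ✓  (m4,t1,i1)→finished(i1,t1) ✓  (m4,t1,i2)→finished(i2,t1) ✓  (m4,t2,i4)→finished(i4,t2) ✓  (m4,t3,i4)→finished(i4,t3) ✓
Every restrictor triple satisfies the scope.

True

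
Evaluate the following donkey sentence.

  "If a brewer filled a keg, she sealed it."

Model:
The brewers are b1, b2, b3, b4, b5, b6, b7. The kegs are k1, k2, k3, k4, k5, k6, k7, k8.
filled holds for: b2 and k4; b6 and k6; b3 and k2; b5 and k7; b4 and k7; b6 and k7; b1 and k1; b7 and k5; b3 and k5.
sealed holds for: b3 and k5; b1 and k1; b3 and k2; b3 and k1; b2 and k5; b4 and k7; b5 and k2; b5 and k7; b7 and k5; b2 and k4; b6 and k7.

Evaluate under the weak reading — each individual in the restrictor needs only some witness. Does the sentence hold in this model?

"it" takes "a keg" as antecedent — a donkey pronoun bound across the clause boundary.
Weak reading: every brewer b with some filled-keg has at least one filled-keg k such that sealed(b,k).
Per brewer: b1:✓  b2:✓  b3:✓  b4:✓  b5:✓  b6:✓  b7:✓
Every brewer in the restrictor has a witness.

True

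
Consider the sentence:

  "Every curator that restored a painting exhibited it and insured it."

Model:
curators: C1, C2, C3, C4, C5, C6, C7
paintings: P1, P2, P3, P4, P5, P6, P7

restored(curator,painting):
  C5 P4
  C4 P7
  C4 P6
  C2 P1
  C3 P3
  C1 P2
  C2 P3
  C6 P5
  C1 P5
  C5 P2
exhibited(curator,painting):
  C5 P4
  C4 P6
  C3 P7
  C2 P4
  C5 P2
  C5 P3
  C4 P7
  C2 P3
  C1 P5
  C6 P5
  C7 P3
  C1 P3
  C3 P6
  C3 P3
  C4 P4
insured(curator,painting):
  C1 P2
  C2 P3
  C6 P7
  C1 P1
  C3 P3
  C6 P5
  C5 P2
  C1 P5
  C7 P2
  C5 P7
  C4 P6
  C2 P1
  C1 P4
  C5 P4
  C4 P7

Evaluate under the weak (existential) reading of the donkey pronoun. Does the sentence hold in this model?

True

"it" takes "a painting" as antecedent — a donkey pronoun bound across the clause boundary.
Weak reading: every curator c with some restored-painting has at least one restored-painting p such that exhibited(c,p) ∧ insured(c,p).
Per curator: C1:✓  C2:✓  C3:✓  C4:✓  C5:✓  C6:✓
Every curator in the restrictor has a witness.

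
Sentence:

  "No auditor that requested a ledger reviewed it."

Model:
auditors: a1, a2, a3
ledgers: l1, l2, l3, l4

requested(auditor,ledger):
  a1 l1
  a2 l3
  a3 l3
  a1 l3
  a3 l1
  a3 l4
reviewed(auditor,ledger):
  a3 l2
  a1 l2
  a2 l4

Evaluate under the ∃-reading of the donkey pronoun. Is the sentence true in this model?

"it" takes "a ledger" as antecedent — a donkey pronoun bound across the clause boundary.
Truth condition: for no (a,l) with requested(a,l) does reviewed(a,l) hold.
Restrictor pairs — does the scope hold? (a1,l1):fails  (a1,l3):fails  (a2,l3):fails  (a3,l1):fails  (a3,l3):fails  (a3,l4):fails
Scope holds for no restrictor pair, so the sentence is true.

True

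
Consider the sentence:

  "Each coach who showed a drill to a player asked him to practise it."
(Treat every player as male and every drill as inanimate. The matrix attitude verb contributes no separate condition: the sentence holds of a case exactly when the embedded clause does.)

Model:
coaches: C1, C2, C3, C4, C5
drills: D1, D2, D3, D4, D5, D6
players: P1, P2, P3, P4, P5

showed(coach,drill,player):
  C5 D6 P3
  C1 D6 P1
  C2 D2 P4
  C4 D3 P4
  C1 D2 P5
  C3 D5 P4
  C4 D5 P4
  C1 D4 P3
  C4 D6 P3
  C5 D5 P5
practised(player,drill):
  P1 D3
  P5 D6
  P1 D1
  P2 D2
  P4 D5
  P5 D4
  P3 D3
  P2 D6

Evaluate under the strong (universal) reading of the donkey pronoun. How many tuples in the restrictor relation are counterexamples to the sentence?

8

"him" takes "a player" as antecedent and "it" takes "a drill"; both are donkey pronouns co-varying with the restrictor.
Strong reading: for every (c,d,p) with showed(c,d,p), practised(p,d).
Restrictor triples: (C1,D2,P5)→practised(P5,D2) ✗  (C1,D4,P3)→practised(P3,D4) ✗  (C1,D6,P1)→practised(P1,D6) ✗  (C2,D2,P4)→practised(P4,D2) ✗  (C3,D5,P4)→practised(P4,D5) ✓  (C4,D3,P4)→practised(P4,D3) ✗  (C4,D5,P4)→practised(P4,D5) ✓  (C4,D6,P3)→practised(P3,D6) ✗  (C5,D5,P5)→practised(P5,D5) ✗  (C5,D6,P3)→practised(P3,D6) ✗
Counterexamples (restrictor triples failing the scope): 8.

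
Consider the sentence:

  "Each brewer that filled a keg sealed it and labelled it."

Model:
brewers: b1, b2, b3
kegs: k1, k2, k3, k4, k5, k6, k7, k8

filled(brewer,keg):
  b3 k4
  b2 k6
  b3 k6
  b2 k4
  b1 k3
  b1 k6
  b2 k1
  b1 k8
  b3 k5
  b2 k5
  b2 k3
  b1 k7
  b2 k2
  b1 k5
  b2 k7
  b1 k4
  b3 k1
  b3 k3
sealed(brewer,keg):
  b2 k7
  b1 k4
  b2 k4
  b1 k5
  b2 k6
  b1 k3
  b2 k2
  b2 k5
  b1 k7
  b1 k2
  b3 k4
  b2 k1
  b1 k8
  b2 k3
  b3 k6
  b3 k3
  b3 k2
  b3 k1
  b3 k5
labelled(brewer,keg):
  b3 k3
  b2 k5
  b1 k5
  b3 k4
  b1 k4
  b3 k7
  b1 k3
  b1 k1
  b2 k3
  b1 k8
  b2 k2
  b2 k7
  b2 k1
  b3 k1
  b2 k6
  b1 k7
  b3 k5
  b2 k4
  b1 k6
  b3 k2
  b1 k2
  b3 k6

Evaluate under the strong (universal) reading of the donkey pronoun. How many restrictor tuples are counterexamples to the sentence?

"it" takes "a keg" as antecedent — a donkey pronoun bound across the clause boundary.
Strong reading: for every (b,k) with filled(b,k), sealed(b,k) ∧ labelled(b,k).
Restrictor pairs: (b1,k3) ✓  (b1,k4) ✓  (b1,k5) ✓  (b1,k6) ✗  (b1,k7) ✓  (b1,k8) ✓  (b2,k1) ✓  (b2,k2) ✓  (b2,k3) ✓  (b2,k4) ✓  (b2,k5) ✓  (b2,k6) ✓  (b2,k7) ✓  (b3,k1) ✓  (b3,k3) ✓  (b3,k4) ✓  (b3,k5) ✓  (b3,k6) ✓
Counterexamples (restrictor pairs failing the scope): 1.

1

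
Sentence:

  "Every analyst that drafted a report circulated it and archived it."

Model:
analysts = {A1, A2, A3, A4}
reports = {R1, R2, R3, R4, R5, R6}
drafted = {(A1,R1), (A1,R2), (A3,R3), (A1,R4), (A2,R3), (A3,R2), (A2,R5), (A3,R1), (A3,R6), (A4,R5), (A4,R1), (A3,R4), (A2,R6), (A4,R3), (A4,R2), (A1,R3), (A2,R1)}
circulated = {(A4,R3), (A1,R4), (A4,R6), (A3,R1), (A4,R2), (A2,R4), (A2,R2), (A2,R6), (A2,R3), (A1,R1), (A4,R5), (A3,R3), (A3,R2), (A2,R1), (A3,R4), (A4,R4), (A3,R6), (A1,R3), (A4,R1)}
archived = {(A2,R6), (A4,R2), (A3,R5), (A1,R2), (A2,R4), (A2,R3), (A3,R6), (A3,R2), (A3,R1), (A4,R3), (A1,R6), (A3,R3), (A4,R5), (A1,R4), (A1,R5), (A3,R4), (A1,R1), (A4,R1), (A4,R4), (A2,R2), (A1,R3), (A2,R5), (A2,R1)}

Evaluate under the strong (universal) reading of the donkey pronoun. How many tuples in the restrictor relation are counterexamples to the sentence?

"it" takes "a report" as antecedent — a donkey pronoun bound across the clause boundary.
Strong reading: for every (a,r) with drafted(a,r), circulated(a,r) ∧ archived(a,r).
Restrictor pairs: (A1,R1) ✓  (A1,R2) ✗  (A1,R3) ✓  (A1,R4) ✓  (A2,R1) ✓  (A2,R3) ✓  (A2,R5) ✗  (A2,R6) ✓  (A3,R1) ✓  (A3,R2) ✓  (A3,R3) ✓  (A3,R4) ✓  (A3,R6) ✓  (A4,R1) ✓  (A4,R2) ✓  (A4,R3) ✓  (A4,R5) ✓
Counterexamples (restrictor pairs failing the scope): 2.

2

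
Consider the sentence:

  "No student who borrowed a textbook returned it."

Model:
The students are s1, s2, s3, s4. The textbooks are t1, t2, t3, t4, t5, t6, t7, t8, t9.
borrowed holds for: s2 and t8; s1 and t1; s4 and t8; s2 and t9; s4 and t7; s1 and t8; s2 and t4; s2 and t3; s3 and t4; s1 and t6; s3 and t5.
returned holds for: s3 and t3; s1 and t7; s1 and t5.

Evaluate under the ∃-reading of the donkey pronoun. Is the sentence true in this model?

True

"it" takes "a textbook" as antecedent — a donkey pronoun bound across the clause boundary.
Truth condition: for no (s,t) with borrowed(s,t) does returned(s,t) hold.
Restrictor pairs — does the scope hold? (s1,t1):fails  (s1,t6):fails  (s1,t8):fails  (s2,t3):fails  (s2,t4):fails  (s2,t8):fails  (s2,t9):fails  (s3,t4):fails  (s3,t5):fails  (s4,t7):fails  (s4,t8):fails
Scope holds for no restrictor pair, so the sentence is true.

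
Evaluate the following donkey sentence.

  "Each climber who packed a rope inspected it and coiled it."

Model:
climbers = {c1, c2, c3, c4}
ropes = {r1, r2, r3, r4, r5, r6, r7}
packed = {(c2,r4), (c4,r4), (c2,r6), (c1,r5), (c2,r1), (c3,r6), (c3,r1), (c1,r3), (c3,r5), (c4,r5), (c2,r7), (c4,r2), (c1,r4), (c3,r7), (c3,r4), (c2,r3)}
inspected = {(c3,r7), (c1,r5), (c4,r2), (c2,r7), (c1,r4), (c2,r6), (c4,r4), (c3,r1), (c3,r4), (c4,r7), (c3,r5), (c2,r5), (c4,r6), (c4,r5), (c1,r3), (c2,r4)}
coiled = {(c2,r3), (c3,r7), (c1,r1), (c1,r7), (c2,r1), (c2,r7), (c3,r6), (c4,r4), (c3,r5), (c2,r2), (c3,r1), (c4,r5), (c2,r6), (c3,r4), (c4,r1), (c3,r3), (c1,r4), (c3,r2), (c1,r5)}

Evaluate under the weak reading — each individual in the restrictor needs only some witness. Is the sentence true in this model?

"it" takes "a rope" as antecedent — a donkey pronoun bound across the clause boundary.
Weak reading: every climber c with some packed-rope has at least one packed-rope r such that inspected(c,r) ∧ coiled(c,r).
Per climber: c1:✓  c2:✓  c3:✓  c4:✓
Every climber in the restrictor has a witness.

True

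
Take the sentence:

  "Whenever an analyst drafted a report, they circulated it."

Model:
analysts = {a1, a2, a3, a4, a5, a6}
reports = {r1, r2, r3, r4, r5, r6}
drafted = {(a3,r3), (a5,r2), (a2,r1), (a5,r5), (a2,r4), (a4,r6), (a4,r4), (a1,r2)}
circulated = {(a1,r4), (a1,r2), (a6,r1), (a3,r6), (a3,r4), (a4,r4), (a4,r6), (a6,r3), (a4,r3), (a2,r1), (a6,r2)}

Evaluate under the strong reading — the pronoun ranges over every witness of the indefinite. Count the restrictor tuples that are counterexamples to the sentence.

4

"it" takes "a report" as antecedent — a donkey pronoun bound across the clause boundary.
Strong reading: for every (a,r) with drafted(a,r), circulated(a,r).
Restrictor pairs: (a1,r2) ✓  (a2,r1) ✓  (a2,r4) ✗  (a3,r3) ✗  (a4,r4) ✓  (a4,r6) ✓  (a5,r2) ✗  (a5,r5) ✗
Counterexamples (restrictor pairs failing the scope): 4.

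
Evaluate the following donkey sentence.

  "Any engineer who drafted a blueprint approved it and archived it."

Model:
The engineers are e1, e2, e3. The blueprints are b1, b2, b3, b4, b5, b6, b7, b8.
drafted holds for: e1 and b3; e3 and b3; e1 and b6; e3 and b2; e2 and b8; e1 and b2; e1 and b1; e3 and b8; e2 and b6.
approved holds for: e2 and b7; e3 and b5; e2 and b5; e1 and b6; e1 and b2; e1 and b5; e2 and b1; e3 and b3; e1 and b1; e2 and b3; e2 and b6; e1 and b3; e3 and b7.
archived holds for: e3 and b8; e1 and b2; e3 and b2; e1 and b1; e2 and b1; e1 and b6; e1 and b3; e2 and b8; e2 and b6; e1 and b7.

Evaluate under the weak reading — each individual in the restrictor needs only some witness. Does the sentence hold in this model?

False

"it" takes "a blueprint" as antecedent — a donkey pronoun bound across the clause boundary.
Weak reading: every engineer e with some drafted-blueprint has at least one drafted-blueprint b such that approved(e,b) ∧ archived(e,b).
Per engineer: e1:✓  e2:✓  e3:✗
e3 has no witness among its drafted-blueprints.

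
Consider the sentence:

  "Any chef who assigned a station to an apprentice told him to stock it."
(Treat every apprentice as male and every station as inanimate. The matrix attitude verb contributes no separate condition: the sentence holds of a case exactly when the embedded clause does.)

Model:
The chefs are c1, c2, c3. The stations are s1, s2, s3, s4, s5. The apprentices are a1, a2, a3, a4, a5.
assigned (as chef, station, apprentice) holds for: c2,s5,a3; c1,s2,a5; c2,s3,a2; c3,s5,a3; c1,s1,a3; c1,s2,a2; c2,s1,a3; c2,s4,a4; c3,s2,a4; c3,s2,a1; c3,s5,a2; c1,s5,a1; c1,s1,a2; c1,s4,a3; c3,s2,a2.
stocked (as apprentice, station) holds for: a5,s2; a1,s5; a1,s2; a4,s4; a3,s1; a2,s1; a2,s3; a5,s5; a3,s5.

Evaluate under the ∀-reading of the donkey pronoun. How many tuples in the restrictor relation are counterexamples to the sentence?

5

"him" takes "an apprentice" as antecedent and "it" takes "a station"; both are donkey pronouns co-varying with the restrictor.
Strong reading: for every (c,s,a) with assigned(c,s,a), stocked(a,s).
Restrictor triples: (c1,s1,a2)→stocked(a2,s1) ✓  (c1,s1,a3)→stocked(a3,s1) ✓  (c1,s2,a2)→stocked(a2,s2) ✗  (c1,s2,a5)→stocked(a5,s2) ✓  (c1,s4,a3)→stocked(a3,s4) ✗  (c1,s5,a1)→stocked(a1,s5) ✓  (c2,s1,a3)→stocked(a3,s1) ✓  (c2,s3,a2)→stocked(a2,s3) ✓  (c2,s4,a4)→stocked(a4,s4) ✓  (c2,s5,a3)→stocked(a3,s5) ✓  (c3,s2,a1)→stocked(a1,s2) ✓  (c3,s2,a2)→stocked(a2,s2) ✗  (c3,s2,a4)→stocked(a4,s2) ✗  (c3,s5,a2)→stocked(a2,s5) ✗  (c3,s5,a3)→stocked(a3,s5) ✓
Counterexamples (restrictor triples failing the scope): 5.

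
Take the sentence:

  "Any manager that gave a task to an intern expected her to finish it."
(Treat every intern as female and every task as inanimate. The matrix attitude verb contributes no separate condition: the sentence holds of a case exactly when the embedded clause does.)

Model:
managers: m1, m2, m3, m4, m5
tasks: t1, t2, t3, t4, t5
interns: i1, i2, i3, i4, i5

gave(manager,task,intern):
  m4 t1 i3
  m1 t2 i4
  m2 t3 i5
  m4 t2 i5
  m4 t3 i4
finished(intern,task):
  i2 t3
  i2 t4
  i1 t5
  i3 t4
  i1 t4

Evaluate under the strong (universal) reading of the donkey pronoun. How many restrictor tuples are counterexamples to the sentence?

"her" takes "an intern" as antecedent and "it" takes "a task"; both are donkey pronouns co-varying with the restrictor.
Strong reading: for every (m,t,i) with gave(m,t,i), finished(i,t).
Restrictor triples: (m1,t2,i4)→finished(i4,t2) ✗  (m2,t3,i5)→finished(i5,t3) ✗  (m4,t1,i3)→finished(i3,t1) ✗  (m4,t2,i5)→finished(i5,t2) ✗  (m4,t3,i4)→finished(i4,t3) ✗
Counterexamples (restrictor triples failing the scope): 5.

5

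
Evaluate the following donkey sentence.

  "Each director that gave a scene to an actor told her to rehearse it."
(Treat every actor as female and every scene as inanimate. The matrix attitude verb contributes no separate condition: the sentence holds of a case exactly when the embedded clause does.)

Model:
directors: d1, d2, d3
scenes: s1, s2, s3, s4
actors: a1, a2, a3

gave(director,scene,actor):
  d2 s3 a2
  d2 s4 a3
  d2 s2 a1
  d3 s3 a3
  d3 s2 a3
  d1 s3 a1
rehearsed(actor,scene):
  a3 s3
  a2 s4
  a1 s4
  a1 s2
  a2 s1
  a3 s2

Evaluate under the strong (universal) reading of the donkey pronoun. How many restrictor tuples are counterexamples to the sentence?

3

"her" takes "an actor" as antecedent and "it" takes "a scene"; both are donkey pronouns co-varying with the restrictor.
Strong reading: for every (d,s,a) with gave(d,s,a), rehearsed(a,s).
Restrictor triples: (d1,s3,a1)→rehearsed(a1,s3) ✗  (d2,s2,a1)→rehearsed(a1,s2) ✓  (d2,s3,a2)→rehearsed(a2,s3) ✗  (d2,s4,a3)→rehearsed(a3,s4) ✗  (d3,s2,a3)→rehearsed(a3,s2) ✓  (d3,s3,a3)→rehearsed(a3,s3) ✓
Counterexamples (restrictor triples failing the scope): 3.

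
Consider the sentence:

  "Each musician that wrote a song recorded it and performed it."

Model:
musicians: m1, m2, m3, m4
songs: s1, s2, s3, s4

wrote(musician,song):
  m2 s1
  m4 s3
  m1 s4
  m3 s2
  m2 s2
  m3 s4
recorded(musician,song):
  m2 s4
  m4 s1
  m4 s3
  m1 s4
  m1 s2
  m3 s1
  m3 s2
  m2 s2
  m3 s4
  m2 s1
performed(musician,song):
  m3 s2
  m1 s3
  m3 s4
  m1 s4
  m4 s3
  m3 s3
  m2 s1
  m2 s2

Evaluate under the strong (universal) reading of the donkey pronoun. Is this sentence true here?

"it" takes "a song" as antecedent — a donkey pronoun bound across the clause boundary.
Strong reading: for every (m,s) with wrote(m,s), recorded(m,s) ∧ performed(m,s).
Restrictor pairs: (m1,s4) ✓  (m2,s1) ✓  (m2,s2) ✓  (m3,s2) ✓  (m3,s4) ✓  (m4,s3) ✓
Every restrictor pair satisfies the scope.

True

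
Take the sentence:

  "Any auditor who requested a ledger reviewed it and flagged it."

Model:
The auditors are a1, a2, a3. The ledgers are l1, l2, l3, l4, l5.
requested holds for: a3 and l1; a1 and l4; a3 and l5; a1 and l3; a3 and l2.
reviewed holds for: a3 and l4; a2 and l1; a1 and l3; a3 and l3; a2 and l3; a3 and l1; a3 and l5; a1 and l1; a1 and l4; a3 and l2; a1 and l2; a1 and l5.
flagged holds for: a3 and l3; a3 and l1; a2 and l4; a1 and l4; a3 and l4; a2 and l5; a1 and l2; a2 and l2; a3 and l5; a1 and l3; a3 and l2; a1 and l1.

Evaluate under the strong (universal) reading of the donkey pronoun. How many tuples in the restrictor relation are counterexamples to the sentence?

"it" takes "a ledger" as antecedent — a donkey pronoun bound across the clause boundary.
Strong reading: for every (a,l) with requested(a,l), reviewed(a,l) ∧ flagged(a,l).
Restrictor pairs: (a1,l3) ✓  (a1,l4) ✓  (a3,l1) ✓  (a3,l2) ✓  (a3,l5) ✓
Counterexamples (restrictor pairs failing the scope): 0.

0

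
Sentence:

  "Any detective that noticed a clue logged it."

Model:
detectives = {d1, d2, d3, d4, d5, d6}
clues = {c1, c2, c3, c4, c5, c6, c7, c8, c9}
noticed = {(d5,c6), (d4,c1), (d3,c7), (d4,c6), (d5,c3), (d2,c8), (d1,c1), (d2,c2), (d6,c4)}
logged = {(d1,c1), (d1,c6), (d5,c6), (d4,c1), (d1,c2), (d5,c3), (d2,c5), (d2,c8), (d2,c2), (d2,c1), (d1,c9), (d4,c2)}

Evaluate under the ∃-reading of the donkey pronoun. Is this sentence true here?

"it" takes "a clue" as antecedent — a donkey pronoun bound across the clause boundary.
Weak reading: every detective d with some noticed-clue has at least one noticed-clue c such that logged(d,c).
Per detective: d1:✓  d2:✓  d3:✗  d4:✓  d5:✓  d6:✗
d3 has no witness among its noticed-clues.

False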